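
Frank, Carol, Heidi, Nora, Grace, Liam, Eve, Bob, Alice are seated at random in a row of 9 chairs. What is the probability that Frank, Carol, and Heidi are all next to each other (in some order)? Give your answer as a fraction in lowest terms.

There are 9! = 362880 arrangements.
Treat the three as one block: 7! placements × 3! orders within the block = 5040·6 = 30240.
Probability = 30240/362880 = 1/12.

1/12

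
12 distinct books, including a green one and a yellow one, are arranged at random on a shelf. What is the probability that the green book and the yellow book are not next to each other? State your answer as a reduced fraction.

There are 12! = 479001600 arrangements.
Arrangements with the green book and the yellow book adjacent: 2·11! = 79833600.
So not adjacent: 479001600 − 79833600 = 399168000, probability 399168000/479001600 = 5/6.

5/6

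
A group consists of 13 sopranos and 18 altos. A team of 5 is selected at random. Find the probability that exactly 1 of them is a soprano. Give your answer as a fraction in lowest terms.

4420/18879

Total number of selections: C(31,5) = 169911.
Selections with exactly 1 soprano: choose 1 of the 13 sopranos and 4 of the 18 altos, C(13,1)·C(18,4) = 13·3060 = 39780.
Probability = 39780/169911 = 4420/18879.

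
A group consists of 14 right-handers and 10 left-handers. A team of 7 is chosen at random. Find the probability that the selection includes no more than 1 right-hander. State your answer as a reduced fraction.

85/9614

Total selections: C(24,7) = 346104.
Favorable selections (no more than 1 right-hander): C(14,0)·C(10,7) + C(14,1)·C(10,6) = 120 + 2940 = 3060.
Probability = 3060/346104 = 85/9614.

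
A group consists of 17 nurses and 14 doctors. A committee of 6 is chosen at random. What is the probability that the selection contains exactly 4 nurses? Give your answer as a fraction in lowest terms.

2380/8091

Total number of selections: C(31,6) = 736281.
Selections with exactly 4 nurses: choose 4 of the 17 nurses and 2 of the 14 doctors, C(17,4)·C(14,2) = 2380·91 = 216580.
Probability = 216580/736281 = 2380/8091.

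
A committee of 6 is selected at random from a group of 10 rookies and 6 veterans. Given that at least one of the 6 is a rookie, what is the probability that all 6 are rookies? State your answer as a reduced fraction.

70/2669

Work in counts. Selections with at least one rookie: C(16,6) − C(6,6) = 8008 − 1 = 8007.
Of those, selections where all 6 are rookies: C(10,6) = 210.
Conditional probability = 210/8007 = 70/2669.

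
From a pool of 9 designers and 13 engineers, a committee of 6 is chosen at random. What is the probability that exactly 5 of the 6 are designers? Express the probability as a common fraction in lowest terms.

78/3553

The sample space is all 6-subsets of the 22: C(22,6) = 74613.
Selections with exactly 5 designers: choose 5 of the 9 designers and 1 of the 13 engineers, C(9,5)·C(13,1) = 126·13 = 1638.
Probability = 1638/74613 = 78/3553.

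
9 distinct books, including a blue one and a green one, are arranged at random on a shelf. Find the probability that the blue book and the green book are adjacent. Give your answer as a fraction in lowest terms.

2/9

There are 9! = 362880 arrangements.
Treat the blue book and the green book as a block: 8! arrangements of the blocks × 2 orders within the block = 2·40320 = 80640.
Probability = 80640/362880 = 2/9.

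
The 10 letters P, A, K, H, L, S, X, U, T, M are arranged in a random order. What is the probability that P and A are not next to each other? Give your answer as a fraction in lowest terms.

There are 10! = 3628800 arrangements.
Arrangements with P and A adjacent: 2·9! = 725760.
So not adjacent: 3628800 − 725760 = 2903040, probability 2903040/3628800 = 4/5.

4/5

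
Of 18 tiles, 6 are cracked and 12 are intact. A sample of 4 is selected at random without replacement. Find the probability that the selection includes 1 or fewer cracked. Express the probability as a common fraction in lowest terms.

Total selections: C(18,4) = 3060.
Favorable selections (1 or fewer cracked): C(6,0)·C(12,4) + C(6,1)·C(12,3) = 495 + 1320 = 1815.
Probability = 1815/3060 = 121/204.

121/204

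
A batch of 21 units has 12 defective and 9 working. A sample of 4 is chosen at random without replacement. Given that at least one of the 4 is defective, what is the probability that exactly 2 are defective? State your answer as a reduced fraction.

88/217

Work in counts. Selections with at least one defective: C(21,4) − C(9,4) = 5985 − 126 = 5859.
Of those, selections where exactly 2 are defective: C(12,2)·C(9,2) = 66·36 = 2376.
Conditional probability = 2376/5859 = 88/217.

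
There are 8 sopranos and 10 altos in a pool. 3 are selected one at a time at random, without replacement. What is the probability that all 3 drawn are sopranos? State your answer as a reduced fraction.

7/102

Multiply the conditional probabilities at each draw: 8/18 · 7/17 · 6/16 = 336/4896 = 7/102.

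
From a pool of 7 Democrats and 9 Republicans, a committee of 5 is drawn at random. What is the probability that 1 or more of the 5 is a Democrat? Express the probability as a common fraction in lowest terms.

101/104

Total selections: C(16,5) = 4368.
The complement is all 5 are Republicans: C(9,5) = 126.
Probability = 1 − 126/4368 = 4242/4368 = 101/104.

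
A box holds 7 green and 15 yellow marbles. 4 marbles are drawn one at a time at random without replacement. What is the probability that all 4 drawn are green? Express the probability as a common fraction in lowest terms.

Multiply the conditional probabilities at each draw: 7/22 · 6/21 · 5/20 · 4/19 = 840/175560 = 1/209.

1/209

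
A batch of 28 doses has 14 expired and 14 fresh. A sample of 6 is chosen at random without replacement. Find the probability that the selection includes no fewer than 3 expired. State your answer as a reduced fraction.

There are C(28,6) = 376740 ways to choose the 6.
Count the complement (fewer than 3 expired): C(14,0)·C(14,6) + C(14,1)·C(14,5) + C(14,2)·C(14,4) = 3003 + 28028 + 91091 = 122122.
Probability = 1 − 122122/376740 = 254618/376740 = 1399/2070.

1399/2070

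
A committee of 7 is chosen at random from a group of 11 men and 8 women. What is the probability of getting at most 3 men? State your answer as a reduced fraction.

2491/8398

There are C(19,7) = 50388 ways to choose the 7.
Favorable selections (at most 3 men): C(11,0)·C(8,7) + C(11,1)·C(8,6) + C(11,2)·C(8,5) + C(11,3)·C(8,4) = 8 + 308 + 3080 + 11550 = 14946.
Probability = 14946/50388 = 2491/8398.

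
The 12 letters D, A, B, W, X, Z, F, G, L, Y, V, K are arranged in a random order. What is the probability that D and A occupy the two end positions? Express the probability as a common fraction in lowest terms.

1/66

There are 12! = 479001600 arrangements.
Place D and A at the ends in 2 ways, arrange the remaining 10 in 10! = 3628800 ways: 2·3628800 = 7257600.
Probability = 7257600/479001600 = 1/66.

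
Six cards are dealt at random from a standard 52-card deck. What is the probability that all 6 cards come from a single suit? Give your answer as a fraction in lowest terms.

There are C(52,6) = 20358520 possible 6-card hands.
Hands of one suit: 4 suits × C(13,6) = 4·1716 = 6864.
Probability = 6864/20358520 = 66/195755.

66/195755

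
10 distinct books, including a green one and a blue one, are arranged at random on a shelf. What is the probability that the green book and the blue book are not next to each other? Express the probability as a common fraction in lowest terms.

There are 10! = 3628800 arrangements.
Arrangements with the green book and the blue book adjacent: 2·9! = 725760.
So not adjacent: 3628800 − 725760 = 2903040, probability 2903040/3628800 = 4/5.

4/5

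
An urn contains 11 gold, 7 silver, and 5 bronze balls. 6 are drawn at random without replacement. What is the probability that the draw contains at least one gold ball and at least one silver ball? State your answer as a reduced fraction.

There are C(23,6) = 100947 possible draws.
By inclusion-exclusion on the complements, draws missing all gold or all silver: C(12,6) + C(16,6) − C(5,6) = 924 + 8008 − 0 = 8932.
So draws with at least one of each: 100947 − 8932 = 92015, probability 92015/100947 = 1195/1311.

1195/1311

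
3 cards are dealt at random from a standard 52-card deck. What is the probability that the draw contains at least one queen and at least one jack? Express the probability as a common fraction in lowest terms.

188/5525

There are C(52,3) = 22100 possible draws.
By inclusion-exclusion on the complements, draws missing all queens or all jacks: C(48,3) + C(48,3) − C(44,3) = 17296 + 17296 − 13244 = 21348.
So draws with at least one of each: 22100 − 21348 = 752, probability 752/22100 = 188/5525.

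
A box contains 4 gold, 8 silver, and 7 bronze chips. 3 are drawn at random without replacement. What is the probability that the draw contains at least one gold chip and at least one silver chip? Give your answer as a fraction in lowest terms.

128/323

There are C(19,3) = 969 possible draws.
By inclusion-exclusion on the complements, draws missing all gold or all silver: C(15,3) + C(11,3) − C(7,3) = 455 + 165 − 35 = 585.
So draws with at least one of each: 969 − 585 = 384, probability 384/969 = 128/323.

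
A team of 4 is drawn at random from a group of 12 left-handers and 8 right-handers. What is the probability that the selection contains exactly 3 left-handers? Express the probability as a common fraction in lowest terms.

The sample space is all 4-subsets of the 20: C(20,4) = 4845.
Selections with exactly 3 left-handers: choose 3 of the 12 left-handers and 1 of the 8 right-handers, C(12,3)·C(8,1) = 220·8 = 1760.
Probability = 1760/4845 = 352/969.

352/969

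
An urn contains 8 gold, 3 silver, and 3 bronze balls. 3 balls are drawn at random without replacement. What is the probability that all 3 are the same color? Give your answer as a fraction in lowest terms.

29/182

There are C(14,3) = 364 ways to draw 3 balls.
All same color: C(8,3) + C(3,3) + C(3,3) = 56 + 1 + 1 = 58.
Probability = 58/364 = 29/182.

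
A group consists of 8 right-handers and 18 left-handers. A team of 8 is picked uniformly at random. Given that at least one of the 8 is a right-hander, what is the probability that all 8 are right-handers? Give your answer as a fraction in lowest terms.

Work in counts. Selections with at least one right-hander: C(26,8) − C(18,8) = 1562275 − 43758 = 1518517.
Of those, selections where all 8 are right-handers: C(8,8) = 1.
Conditional probability = 1/1518517.

1/1518517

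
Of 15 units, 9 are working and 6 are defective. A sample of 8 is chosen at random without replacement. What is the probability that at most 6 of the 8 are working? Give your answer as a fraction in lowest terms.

138/143

Total selections: C(15,8) = 6435.
Count the complement (more than 6 working): C(9,7)·C(6,1) + C(9,8)·C(6,0) = 216 + 9 = 225.
Probability = 1 − 225/6435 = 6210/6435 = 138/143.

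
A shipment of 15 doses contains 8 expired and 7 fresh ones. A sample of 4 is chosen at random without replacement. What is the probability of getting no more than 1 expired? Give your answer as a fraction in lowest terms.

3/13

There are C(15,4) = 1365 ways to choose the 4.
Favorable selections (no more than 1 expired): C(8,0)·C(7,4) + C(8,1)·C(7,3) = 35 + 280 = 315.
Probability = 315/1365 = 3/13.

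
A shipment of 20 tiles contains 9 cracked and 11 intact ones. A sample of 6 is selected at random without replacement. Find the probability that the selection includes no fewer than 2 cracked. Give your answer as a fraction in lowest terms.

Total selections: C(20,6) = 38760.
Count the complement (fewer than 2 cracked): C(9,0)·C(11,6) + C(9,1)·C(11,5) = 462 + 4158 = 4620.
Probability = 1 − 4620/38760 = 34140/38760 = 569/646.

569/646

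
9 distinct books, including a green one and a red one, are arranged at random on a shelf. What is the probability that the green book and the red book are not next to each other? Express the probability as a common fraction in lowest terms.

7/9

There are 9! = 362880 arrangements.
Arrangements with the green book and the red book adjacent: 2·8! = 80640.
So not adjacent: 362880 − 80640 = 282240, probability 282240/362880 = 7/9.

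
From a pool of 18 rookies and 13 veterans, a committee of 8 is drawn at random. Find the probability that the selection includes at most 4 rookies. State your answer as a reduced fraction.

2013/4495

There are C(31,8) = 7888725 ways to choose the 8.
Count the complement (more than 4 rookies): C(18,5)·C(13,3) + C(18,6)·C(13,2) + C(18,7)·C(13,1) + C(18,8)·C(13,0) = 2450448 + 1447992 + 413712 + 43758 = 4355910.
Probability = 1 − 4355910/7888725 = 3532815/7888725 = 2013/4495.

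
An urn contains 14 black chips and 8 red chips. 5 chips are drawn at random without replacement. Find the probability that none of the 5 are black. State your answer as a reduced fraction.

4/1881

There are C(22,5) = 26334 possible selections.
Selections with no black (all red): C(8,5) = 56.
Probability = 56/26334 = 4/1881.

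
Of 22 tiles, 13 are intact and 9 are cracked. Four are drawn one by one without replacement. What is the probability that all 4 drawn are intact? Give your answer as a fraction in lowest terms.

13/133

Multiply the conditional probabilities at each draw: 13/22 · 12/21 · 11/20 · 10/19 = 17160/175560 = 13/133.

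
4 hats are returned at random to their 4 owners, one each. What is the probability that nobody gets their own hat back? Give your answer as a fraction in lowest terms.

3/8

There are 4! = 24 assignments.
By inclusion-exclusion, assignments with no fixed points: C(4,0)·4! − C(4,1)·3! + C(4,2)·2! − C(4,3)·1! + C(4,4)·0! = 9.
Probability = 9/24 = 3/8.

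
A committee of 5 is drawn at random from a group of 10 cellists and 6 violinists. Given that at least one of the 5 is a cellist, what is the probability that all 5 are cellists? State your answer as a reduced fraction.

42/727

Work in counts. Selections with at least one cellist: C(16,5) − C(6,5) = 4368 − 6 = 4362.
Of those, selections where all 5 are cellists: C(10,5) = 252.
Conditional probability = 252/4362 = 42/727.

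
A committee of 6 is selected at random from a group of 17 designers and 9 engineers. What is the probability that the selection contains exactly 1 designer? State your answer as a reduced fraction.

There are C(26,6) = 230230 ways to choose 6 from 26.
Selections with exactly 1 designer: choose 1 of the 17 designers and 5 of the 9 engineers, C(17,1)·C(9,5) = 17·126 = 2142.
Probability = 2142/230230 = 153/16445.

153/16445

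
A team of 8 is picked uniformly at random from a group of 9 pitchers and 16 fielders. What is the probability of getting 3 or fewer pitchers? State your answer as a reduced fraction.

17134/24035

Total selections: C(25,8) = 1081575.
Favorable selections (3 or fewer pitchers): C(9,0)·C(16,8) + C(9,1)·C(16,7) + C(9,2)·C(16,6) + C(9,3)·C(16,5) = 12870 + 102960 + 288288 + 366912 = 771030.
Probability = 771030/1081575 = 17134/24035.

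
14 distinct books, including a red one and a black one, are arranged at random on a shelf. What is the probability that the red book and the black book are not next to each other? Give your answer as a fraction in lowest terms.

There are 14! = 87178291200 arrangements.
Arrangements with the red book and the black book adjacent: 2·13! = 12454041600.
So not adjacent: 87178291200 − 12454041600 = 74724249600, probability 74724249600/87178291200 = 6/7.

6/7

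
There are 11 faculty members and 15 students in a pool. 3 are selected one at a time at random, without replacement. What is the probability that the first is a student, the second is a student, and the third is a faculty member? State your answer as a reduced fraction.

77/520

Multiply the conditional probabilities at each draw: 15/26 · 14/25 · 11/24 = 2310/15600 = 77/520.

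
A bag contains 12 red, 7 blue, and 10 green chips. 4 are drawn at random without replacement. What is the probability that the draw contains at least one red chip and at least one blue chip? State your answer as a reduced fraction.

There are C(29,4) = 23751 possible draws.
By inclusion-exclusion on the complements, draws missing all red or all blue: C(17,4) + C(22,4) − C(10,4) = 2380 + 7315 − 210 = 9485.
So draws with at least one of each: 23751 − 9485 = 14266, probability 14266/23751 = 2038/3393.

2038/3393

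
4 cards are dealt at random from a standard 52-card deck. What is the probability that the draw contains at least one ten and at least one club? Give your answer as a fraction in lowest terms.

There are C(52,4) = 270725 possible draws.
By inclusion-exclusion on the complements, draws missing all tens or all clubs: C(48,4) + C(39,4) − C(36,4) = 194580 + 82251 − 58905 = 217926.
So draws with at least one of each: 270725 − 217926 = 52799, probability 52799/270725.

52799/270725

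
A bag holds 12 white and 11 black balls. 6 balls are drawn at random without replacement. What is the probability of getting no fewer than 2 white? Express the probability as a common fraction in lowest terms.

Total selections: C(23,6) = 100947.
Count the complement (fewer than 2 white): C(12,0)·C(11,6) + C(12,1)·C(11,5) = 462 + 5544 = 6006.
Probability = 1 − 6006/100947 = 94941/100947 = 411/437.

411/437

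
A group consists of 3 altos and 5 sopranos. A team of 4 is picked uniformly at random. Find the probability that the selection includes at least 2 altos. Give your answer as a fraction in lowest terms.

There are C(8,4) = 70 ways to choose the 4.
Favorable selections (at least 2 altos): C(3,2)·C(5,2) + C(3,3)·C(5,1) = 30 + 5 = 35.
Probability = 35/70 = 1/2.

1/2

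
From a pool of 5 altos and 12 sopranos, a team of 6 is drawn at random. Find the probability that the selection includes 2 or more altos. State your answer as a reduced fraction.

There are C(17,6) = 12376 ways to choose the 6.
Count the complement (fewer than 2 altos): C(5,0)·C(12,6) + C(5,1)·C(12,5) = 924 + 3960 = 4884.
Probability = 1 − 4884/12376 = 7492/12376 = 1873/3094.

1873/3094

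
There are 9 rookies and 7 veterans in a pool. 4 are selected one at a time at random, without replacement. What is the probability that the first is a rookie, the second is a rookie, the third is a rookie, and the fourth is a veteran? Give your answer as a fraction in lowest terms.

21/260

Multiply the conditional probabilities at each draw: 9/16 · 8/15 · 7/14 · 7/13 = 3528/43680 = 21/260.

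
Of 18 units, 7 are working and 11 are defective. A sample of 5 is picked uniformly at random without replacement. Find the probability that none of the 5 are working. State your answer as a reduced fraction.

11/204

There are C(18,5) = 8568 possible selections.
Selections with no working (all defective): C(11,5) = 462.
Probability = 462/8568 = 11/204.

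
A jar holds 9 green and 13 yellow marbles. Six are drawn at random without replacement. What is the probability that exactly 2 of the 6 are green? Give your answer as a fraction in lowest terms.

Total number of selections: C(22,6) = 74613.
Selections with exactly 2 green: choose 2 of the 9 green and 4 of the 13 yellow, C(9,2)·C(13,4) = 36·715 = 25740.
Probability = 25740/74613 = 780/2261.

780/2261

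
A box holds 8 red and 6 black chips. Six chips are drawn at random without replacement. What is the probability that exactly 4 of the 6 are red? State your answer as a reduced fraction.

Total number of selections: C(14,6) = 3003.
Selections with exactly 4 red: choose 4 of the 8 red and 2 of the 6 black, C(8,4)·C(6,2) = 70·15 = 1050.
Probability = 1050/3003 = 50/143.

50/143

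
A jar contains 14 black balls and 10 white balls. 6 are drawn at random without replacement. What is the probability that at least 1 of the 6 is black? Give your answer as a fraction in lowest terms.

9599/9614

Total selections: C(24,6) = 134596.
The complement is all 6 are white: C(10,6) = 210.
Probability = 1 − 210/134596 = 134386/134596 = 9599/9614.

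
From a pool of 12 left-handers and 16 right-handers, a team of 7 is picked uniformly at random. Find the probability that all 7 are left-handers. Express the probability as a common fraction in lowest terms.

1/1495

There are C(28,7) = 1184040 possible selections.
Selections with all left-handers: C(12,7) = 792.
Probability = 792/1184040 = 1/1495.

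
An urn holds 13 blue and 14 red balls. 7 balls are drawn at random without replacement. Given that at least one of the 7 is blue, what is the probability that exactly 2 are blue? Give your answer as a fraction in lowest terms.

182/1031

Work in counts. Selections with at least one blue: C(27,7) − C(14,7) = 888030 − 3432 = 884598.
Of those, selections where exactly 2 are blue: C(13,2)·C(14,5) = 78·2002 = 156156.
Conditional probability = 156156/884598 = 182/1031.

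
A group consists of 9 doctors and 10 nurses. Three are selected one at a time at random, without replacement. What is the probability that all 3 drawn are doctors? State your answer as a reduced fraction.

28/323

Multiply the conditional probabilities at each draw: 9/19 · 8/18 · 7/17 = 504/5814 = 28/323.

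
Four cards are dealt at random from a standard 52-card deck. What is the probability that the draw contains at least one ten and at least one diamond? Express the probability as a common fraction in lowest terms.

52799/270725

There are C(52,4) = 270725 possible draws.
By inclusion-exclusion on the complements, draws missing all tens or all diamonds: C(48,4) + C(39,4) − C(36,4) = 194580 + 82251 − 58905 = 217926.
So draws with at least one of each: 270725 − 217926 = 52799, probability 52799/270725.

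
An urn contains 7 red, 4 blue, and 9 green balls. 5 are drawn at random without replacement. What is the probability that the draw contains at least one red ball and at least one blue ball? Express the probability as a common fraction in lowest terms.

175/272

There are C(20,5) = 15504 possible draws.
By inclusion-exclusion on the complements, draws missing all red or all blue: C(13,5) + C(16,5) − C(9,5) = 1287 + 4368 − 126 = 5529.
So draws with at least one of each: 15504 − 5529 = 9975, probability 9975/15504 = 175/272.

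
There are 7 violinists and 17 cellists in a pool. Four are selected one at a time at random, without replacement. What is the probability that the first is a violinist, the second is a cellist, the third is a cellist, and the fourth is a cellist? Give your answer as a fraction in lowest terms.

Multiply the conditional probabilities at each draw: 7/24 · 17/23 · 16/22 · 15/21 = 28560/255024 = 85/759.

85/759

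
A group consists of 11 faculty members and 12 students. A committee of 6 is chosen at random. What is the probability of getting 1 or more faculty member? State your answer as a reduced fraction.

Total selections: C(23,6) = 100947.
The complement is all 6 are students: C(12,6) = 924.
Probability = 1 − 924/100947 = 100023/100947 = 433/437.

433/437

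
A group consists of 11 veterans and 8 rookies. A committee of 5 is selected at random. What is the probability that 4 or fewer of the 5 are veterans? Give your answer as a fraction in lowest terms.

1861/1938

Total selections: C(19,5) = 11628.
The complement is exactly 5 veterans: C(11,5)·C(8,0) = 462.
Probability = 1 − 462/11628 = 11166/11628 = 1861/1938.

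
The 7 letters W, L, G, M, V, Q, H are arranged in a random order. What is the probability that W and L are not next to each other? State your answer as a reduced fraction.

There are 7! = 5040 arrangements.
Arrangements with W and L adjacent: 2·6! = 1440.
So not adjacent: 5040 − 1440 = 3600, probability 3600/5040 = 5/7.

5/7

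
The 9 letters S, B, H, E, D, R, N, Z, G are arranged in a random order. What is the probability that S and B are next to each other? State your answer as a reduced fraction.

There are 9! = 362880 arrangements.
Treat S and B as a block: 8! arrangements of the blocks × 2 orders within the block = 2·40320 = 80640.
Probability = 80640/362880 = 2/9.

2/9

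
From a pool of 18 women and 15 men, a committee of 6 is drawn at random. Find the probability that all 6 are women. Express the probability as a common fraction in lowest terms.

663/39556

There are C(33,6) = 1107568 possible selections.
Selections with all women: C(18,6) = 18564.
Probability = 18564/1107568 = 663/39556.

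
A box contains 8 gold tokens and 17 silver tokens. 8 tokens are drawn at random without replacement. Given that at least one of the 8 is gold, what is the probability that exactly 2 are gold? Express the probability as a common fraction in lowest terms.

346528/1057265

Work in counts. Selections with at least one gold: C(25,8) − C(17,8) = 1081575 − 24310 = 1057265.
Of those, selections where exactly 2 are gold: C(8,2)·C(17,6) = 28·12376 = 346528.
Conditional probability = 346528/1057265.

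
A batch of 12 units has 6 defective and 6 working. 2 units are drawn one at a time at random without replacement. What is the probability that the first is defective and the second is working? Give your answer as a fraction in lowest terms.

Multiply the conditional probabilities at each draw: 6/12 · 6/11 = 36/132 = 3/11.

3/11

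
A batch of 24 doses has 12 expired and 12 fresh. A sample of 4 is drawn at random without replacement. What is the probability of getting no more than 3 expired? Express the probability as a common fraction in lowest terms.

There are C(24,4) = 10626 ways to choose the 4.
The complement is exactly 4 expired: C(12,4)·C(12,0) = 495.
Probability = 1 − 495/10626 = 10131/10626 = 307/322.

307/322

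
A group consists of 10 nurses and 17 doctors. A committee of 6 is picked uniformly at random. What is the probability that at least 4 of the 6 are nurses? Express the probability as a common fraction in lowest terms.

5509/49335

There are C(27,6) = 296010 ways to choose the 6.
Favorable selections (at least 4 nurses): C(10,4)·C(17,2) + C(10,5)·C(17,1) + C(10,6)·C(17,0) = 28560 + 4284 + 210 = 33054.
Probability = 33054/296010 = 5509/49335.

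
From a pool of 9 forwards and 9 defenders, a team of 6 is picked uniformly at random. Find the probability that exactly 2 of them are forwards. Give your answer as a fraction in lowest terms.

The sample space is all 6-subsets of the 18: C(18,6) = 18564.
Selections with exactly 2 forwards: choose 2 of the 9 forwards and 4 of the 9 defenders, C(9,2)·C(9,4) = 36·126 = 4536.
Probability = 4536/18564 = 54/221.

54/221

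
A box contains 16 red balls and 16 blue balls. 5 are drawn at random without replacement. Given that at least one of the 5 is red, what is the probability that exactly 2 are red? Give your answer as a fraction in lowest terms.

Work in counts. Selections with at least one red: C(32,5) − C(16,5) = 201376 − 4368 = 197008.
Of those, selections where exactly 2 are red: C(16,2)·C(16,3) = 120·560 = 67200.
Conditional probability = 67200/197008 = 600/1759.

600/1759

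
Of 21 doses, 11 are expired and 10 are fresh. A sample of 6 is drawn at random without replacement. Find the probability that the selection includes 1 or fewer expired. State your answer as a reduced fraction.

There are C(21,6) = 54264 ways to choose the 6.
Favorable selections (1 or fewer expired): C(11,0)·C(10,6) + C(11,1)·C(10,5) = 210 + 2772 = 2982.
Probability = 2982/54264 = 71/1292.

71/1292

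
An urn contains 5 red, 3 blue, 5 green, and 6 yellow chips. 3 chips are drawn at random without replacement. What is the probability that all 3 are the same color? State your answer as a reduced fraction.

There are C(19,3) = 969 ways to draw 3 chips.
All same color: C(5,3) + C(3,3) + C(5,3) + C(6,3) = 10 + 1 + 10 + 20 = 41.
Probability = 41/969.

41/969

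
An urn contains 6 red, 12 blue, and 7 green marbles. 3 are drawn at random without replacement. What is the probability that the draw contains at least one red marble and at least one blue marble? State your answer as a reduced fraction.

There are C(25,3) = 2300 possible draws.
By inclusion-exclusion on the complements, draws missing all red or all blue: C(19,3) + C(13,3) − C(7,3) = 969 + 286 − 35 = 1220.
So draws with at least one of each: 2300 − 1220 = 1080, probability 1080/2300 = 54/115.

54/115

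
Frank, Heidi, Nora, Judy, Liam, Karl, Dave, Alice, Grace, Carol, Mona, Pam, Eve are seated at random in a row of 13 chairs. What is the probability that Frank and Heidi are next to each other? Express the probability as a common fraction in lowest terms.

2/13

There are 13! = 6227020800 arrangements.
Treat Frank and Heidi as a block: 12! arrangements of the blocks × 2 orders within the block = 2·479001600 = 958003200.
Probability = 958003200/6227020800 = 2/13.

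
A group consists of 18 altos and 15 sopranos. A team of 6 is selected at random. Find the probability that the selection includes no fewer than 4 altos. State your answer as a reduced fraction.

4182/9889

There are C(33,6) = 1107568 ways to choose the 6.
Favorable selections (no fewer than 4 altos): C(18,4)·C(15,2) + C(18,5)·C(15,1) + C(18,6)·C(15,0) = 321300 + 128520 + 18564 = 468384.
Probability = 468384/1107568 = 4182/9889.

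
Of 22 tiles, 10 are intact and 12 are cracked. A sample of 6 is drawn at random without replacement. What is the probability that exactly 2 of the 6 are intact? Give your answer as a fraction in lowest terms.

675/2261

There are C(22,6) = 74613 ways to choose 6 from 22.
Selections with exactly 2 intact: choose 2 of the 10 intact and 4 of the 12 cracked, C(10,2)·C(12,4) = 45·495 = 22275.
Probability = 22275/74613 = 675/2261.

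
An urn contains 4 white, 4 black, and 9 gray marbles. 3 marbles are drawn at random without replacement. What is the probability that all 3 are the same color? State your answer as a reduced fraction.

There are C(17,3) = 680 ways to draw 3 marbles.
All same color: C(4,3) + C(4,3) + C(9,3) = 4 + 4 + 84 = 92.
Probability = 92/680 = 23/170.

23/170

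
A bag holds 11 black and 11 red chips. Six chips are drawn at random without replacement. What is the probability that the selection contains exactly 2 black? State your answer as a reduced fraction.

Total number of selections: C(22,6) = 74613.
Selections with exactly 2 black: choose 2 of the 11 black and 4 of the 11 red, C(11,2)·C(11,4) = 55·330 = 18150.
Probability = 18150/74613 = 550/2261.

550/2261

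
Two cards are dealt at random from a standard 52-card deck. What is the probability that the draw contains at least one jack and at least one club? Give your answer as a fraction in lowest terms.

29/442

There are C(52,2) = 1326 possible draws.
By inclusion-exclusion on the complements, draws missing all jacks or all clubs: C(48,2) + C(39,2) − C(36,2) = 1128 + 741 − 630 = 1239.
So draws with at least one of each: 1326 − 1239 = 87, probability 87/1326 = 29/442.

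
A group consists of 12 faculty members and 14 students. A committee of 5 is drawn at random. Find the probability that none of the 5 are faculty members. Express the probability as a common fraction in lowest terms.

There are C(26,5) = 65780 possible selections.
Selections with no faculty members (all students): C(14,5) = 2002.
Probability = 2002/65780 = 7/230.

7/230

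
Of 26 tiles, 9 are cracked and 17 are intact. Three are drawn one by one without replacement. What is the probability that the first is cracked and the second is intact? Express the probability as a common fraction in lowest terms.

153/650

Multiply the conditional probabilities at each draw: 9/26 · 17/25 = 153/650.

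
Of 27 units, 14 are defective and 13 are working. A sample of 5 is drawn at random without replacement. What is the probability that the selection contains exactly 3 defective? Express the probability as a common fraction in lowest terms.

Total number of selections: C(27,5) = 80730.
Selections with exactly 3 defective: choose 3 of the 14 defective and 2 of the 13 working, C(14,3)·C(13,2) = 364·78 = 28392.
Probability = 28392/80730 = 364/1035.

364/1035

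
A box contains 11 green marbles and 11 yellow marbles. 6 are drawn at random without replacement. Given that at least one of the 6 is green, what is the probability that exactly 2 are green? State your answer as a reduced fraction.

550/2247

Work in counts. Selections with at least one green: C(22,6) − C(11,6) = 74613 − 462 = 74151.
Of those, selections where exactly 2 are green: C(11,2)·C(11,4) = 55·330 = 18150.
Conditional probability = 18150/74151 = 550/2247.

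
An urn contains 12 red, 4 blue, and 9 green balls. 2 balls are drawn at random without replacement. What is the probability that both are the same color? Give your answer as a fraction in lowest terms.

There are C(25,2) = 300 ways to draw 2 balls.
All same color: C(12,2) + C(4,2) + C(9,2) = 66 + 6 + 36 = 108.
Probability = 108/300 = 9/25.

9/25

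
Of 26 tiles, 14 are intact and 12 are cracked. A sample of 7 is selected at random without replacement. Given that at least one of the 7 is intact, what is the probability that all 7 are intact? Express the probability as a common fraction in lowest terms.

Work in counts. Selections with at least one intact: C(26,7) − C(12,7) = 657800 − 792 = 657008.
Of those, selections where all 7 are intact: C(14,7) = 3432.
Conditional probability = 3432/657008 = 39/7466.

39/7466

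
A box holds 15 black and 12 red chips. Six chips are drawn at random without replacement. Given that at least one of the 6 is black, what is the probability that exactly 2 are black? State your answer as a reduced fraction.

1575/8942

Work in counts. Selections with at least one black: C(27,6) − C(12,6) = 296010 − 924 = 295086.
Of those, selections where exactly 2 are black: C(15,2)·C(12,4) = 105·495 = 51975.
Conditional probability = 51975/295086 = 1575/8942.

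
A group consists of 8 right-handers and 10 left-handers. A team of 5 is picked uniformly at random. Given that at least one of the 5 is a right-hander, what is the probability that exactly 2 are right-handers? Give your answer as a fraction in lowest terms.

40/99

Work in counts. Selections with at least one right-hander: C(18,5) − C(10,5) = 8568 − 252 = 8316.
Of those, selections where exactly 2 are right-handers: C(8,2)·C(10,3) = 28·120 = 3360.
Conditional probability = 3360/8316 = 40/99.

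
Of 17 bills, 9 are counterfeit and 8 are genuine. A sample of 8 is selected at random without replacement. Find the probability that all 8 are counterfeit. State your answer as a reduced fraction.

There are C(17,8) = 24310 possible selections.
Selections with all counterfeit: C(9,8) = 9.
Probability = 9/24310.

9/24310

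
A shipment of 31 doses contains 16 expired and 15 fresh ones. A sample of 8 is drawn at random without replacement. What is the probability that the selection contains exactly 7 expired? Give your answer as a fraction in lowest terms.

The sample space is all 8-subsets of the 31: C(31,8) = 7888725.
Selections with exactly 7 expired: choose 7 of the 16 expired and 1 of the 15 fresh, C(16,7)·C(15,1) = 11440·15 = 171600.
Probability = 171600/7888725 = 176/8091.

176/8091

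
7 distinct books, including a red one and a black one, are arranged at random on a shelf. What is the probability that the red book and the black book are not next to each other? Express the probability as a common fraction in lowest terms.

5/7

There are 7! = 5040 arrangements.
Arrangements with the red book and the black book adjacent: 2·6! = 1440.
So not adjacent: 5040 − 1440 = 3600, probability 3600/5040 = 5/7.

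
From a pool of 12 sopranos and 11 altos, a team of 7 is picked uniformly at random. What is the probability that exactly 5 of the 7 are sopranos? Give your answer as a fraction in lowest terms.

1320/7429

The sample space is all 7-subsets of the 23: C(23,7) = 245157.
Selections with exactly 5 sopranos: choose 5 of the 12 sopranos and 2 of the 11 altos, C(12,5)·C(11,2) = 792·55 = 43560.
Probability = 43560/245157 = 1320/7429.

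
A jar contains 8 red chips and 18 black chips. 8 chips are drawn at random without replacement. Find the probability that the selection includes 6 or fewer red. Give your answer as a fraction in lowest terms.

312426/312455

Total selections: C(26,8) = 1562275.
Count the complement (more than 6 red): C(8,7)·C(18,1) + C(8,8)·C(18,0) = 144 + 1 = 145.
Probability = 1 − 145/1562275 = 1562130/1562275 = 312426/312455.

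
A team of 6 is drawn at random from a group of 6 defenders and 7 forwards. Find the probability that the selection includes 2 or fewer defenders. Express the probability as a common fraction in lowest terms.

There are C(13,6) = 1716 ways to choose the 6.
Favorable selections (2 or fewer defenders): C(6,0)·C(7,6) + C(6,1)·C(7,5) + C(6,2)·C(7,4) = 7 + 126 + 525 = 658.
Probability = 658/1716 = 329/858.

329/858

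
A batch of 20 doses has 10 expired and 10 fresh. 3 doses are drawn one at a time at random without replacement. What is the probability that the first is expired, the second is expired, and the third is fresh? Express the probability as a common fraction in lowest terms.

Multiply the conditional probabilities at each draw: 10/20 · 9/19 · 10/18 = 900/6840 = 5/38.

5/38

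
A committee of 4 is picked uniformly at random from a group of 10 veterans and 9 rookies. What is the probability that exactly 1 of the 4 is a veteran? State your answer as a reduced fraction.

70/323

Total number of selections: C(19,4) = 3876.
Selections with exactly 1 veteran: choose 1 of the 10 veterans and 3 of the 9 rookies, C(10,1)·C(9,3) = 10·84 = 840.
Probability = 840/3876 = 70/323.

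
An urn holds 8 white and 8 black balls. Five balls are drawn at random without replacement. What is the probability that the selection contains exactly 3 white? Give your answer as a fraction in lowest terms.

There are C(16,5) = 4368 ways to choose 5 from 16.
Selections with exactly 3 white: choose 3 of the 8 white and 2 of the 8 black, C(8,3)·C(8,2) = 56·28 = 1568.
Probability = 1568/4368 = 14/39.

14/39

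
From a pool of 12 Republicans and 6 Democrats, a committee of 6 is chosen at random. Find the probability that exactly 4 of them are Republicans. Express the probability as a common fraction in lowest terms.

2475/6188

There are C(18,6) = 18564 ways to choose 6 from 18.
Selections with exactly 4 Republicans: choose 4 of the 12 Republicans and 2 of the 6 Democrats, C(12,4)·C(6,2) = 495·15 = 7425.
Probability = 7425/18564 = 2475/6188.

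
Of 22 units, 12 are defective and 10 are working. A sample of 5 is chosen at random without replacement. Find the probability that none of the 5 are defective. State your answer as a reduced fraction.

There are C(22,5) = 26334 possible selections.
Selections with no defective (all working): C(10,5) = 252.
Probability = 252/26334 = 2/209.

2/209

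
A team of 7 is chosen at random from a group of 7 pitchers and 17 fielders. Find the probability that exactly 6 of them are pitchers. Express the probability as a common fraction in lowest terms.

Total number of selections: C(24,7) = 346104.
Selections with exactly 6 pitchers: choose 6 of the 7 pitchers and 1 of the 17 fielders, C(7,6)·C(17,1) = 7·17 = 119.
Probability = 119/346104.

119/346104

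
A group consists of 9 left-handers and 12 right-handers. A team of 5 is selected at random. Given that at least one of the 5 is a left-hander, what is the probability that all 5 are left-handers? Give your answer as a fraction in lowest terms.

14/2173

Work in counts. Selections with at least one left-hander: C(21,5) − C(12,5) = 20349 − 792 = 19557.
Of those, selections where all 5 are left-handers: C(9,5) = 126.
Conditional probability = 126/19557 = 14/2173.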